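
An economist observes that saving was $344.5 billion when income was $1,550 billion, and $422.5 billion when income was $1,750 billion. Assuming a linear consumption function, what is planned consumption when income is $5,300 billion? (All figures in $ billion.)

C = 3493

MPS = ΔS/ΔY = (422.5 − 344.5)/(1750 − 1550) = 78/200 = 0.39
MPC = 1 − MPS = 0.61
Autonomous saving = 344.5 − 0.39(1550) = -260, so a = 260
C = 260 + 0.61(5300) = 260 + 3233 = 3493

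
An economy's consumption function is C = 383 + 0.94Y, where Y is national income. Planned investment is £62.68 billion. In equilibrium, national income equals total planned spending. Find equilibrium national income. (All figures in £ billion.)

Y = 7428

Y = C + I = 383 + 0.94Y + 62.68
Y − 0.94Y = 445.68
0.06Y = 445.68, so Y = 445.68/0.06 = 7428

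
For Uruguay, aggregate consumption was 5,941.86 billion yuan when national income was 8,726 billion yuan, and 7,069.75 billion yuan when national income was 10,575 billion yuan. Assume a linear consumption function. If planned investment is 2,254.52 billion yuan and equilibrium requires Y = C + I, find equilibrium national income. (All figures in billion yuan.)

MPC = (7069.75 − 5941.86)/(10575 − 8726) = 1127.89/1849 = 0.61
a = 5941.86 − 0.61(8726) = 619
Equilibrium: Y = 619 + 0.61Y + 2254.52
0.39Y = 2873.52, so Y = 2873.52/0.39 = 7368

Y = 7368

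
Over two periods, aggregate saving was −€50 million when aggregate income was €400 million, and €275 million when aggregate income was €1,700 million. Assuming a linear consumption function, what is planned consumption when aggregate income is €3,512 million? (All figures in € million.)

C = 2784

MPS = ΔS/ΔY = (275 − (-50))/(1700 − 400) = 325/1300 = 0.25
MPC = 1 − MPS = 0.75
Autonomous saving = -50 − 0.25(400) = -150, so a = 150
C = 150 + 0.75(3512) = 150 + 2634 = 2784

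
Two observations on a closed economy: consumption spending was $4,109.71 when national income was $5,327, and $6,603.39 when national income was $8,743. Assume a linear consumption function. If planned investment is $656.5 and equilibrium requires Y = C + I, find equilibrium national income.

MPC = (6603.39 − 4109.71)/(8743 − 5327) = 2493.68/3416 = 0.73
a = 4109.71 − 0.73(5327) = 221
Equilibrium: Y = 221 + 0.73Y + 656.5
0.27Y = 877.5, so Y = 877.5/0.27 = 3250

Y = 3250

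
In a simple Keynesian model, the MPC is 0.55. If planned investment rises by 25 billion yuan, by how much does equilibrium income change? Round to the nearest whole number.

The multiplier is 1/(1 − MPC) = 1/0.45.
ΔY = 25/0.45 = 55.56 ≈ 56

ΔY ≈ 56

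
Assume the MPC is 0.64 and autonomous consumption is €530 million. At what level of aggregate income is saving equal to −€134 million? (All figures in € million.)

Y = 1100

S = Y − C = -530 + 0.36Y
-530 + 0.36Y = -134, so 0.36Y = 396 and Y = 1100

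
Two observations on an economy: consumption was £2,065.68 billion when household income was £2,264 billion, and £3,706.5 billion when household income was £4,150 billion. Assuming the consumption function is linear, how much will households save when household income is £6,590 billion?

MPC = (3706.5 − 2065.68)/(4150 − 2264) = 1640.82/1886 = 0.87
a = 2065.68 − 0.87(2264) = 2065.68 − 1969.68 = 96
C = 96 + 0.87(6590) = 5829.3
S = 6590 − 5829.3 = 760.7

S = 760.7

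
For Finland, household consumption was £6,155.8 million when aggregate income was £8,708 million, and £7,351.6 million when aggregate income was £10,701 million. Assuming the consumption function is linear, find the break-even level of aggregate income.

Y = 2327.5

MPC = (7351.6 − 6155.8)/(10701 − 8708) = 1195.8/1993 = 0.6
a = 6155.8 − 0.6(8708) = 6155.8 − 5224.8 = 931
Break-even: Y = a/(1−MPC) = 931/0.4 = 2327.5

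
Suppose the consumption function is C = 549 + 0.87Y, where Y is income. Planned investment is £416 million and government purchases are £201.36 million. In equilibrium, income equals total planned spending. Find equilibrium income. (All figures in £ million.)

Y = 8972

Y = C + I + G = 549 + 0.87Y + 416 + 201.36
Y − 0.87Y = 1166.36
0.13Y = 1166.36, so Y = 1166.36/0.13 = 8972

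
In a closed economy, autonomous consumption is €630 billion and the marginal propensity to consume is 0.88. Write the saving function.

S = -630 + 0.12Y

S = Y − C = Y − (630 + 0.88Y) = -630 + (1 − 0.88)Y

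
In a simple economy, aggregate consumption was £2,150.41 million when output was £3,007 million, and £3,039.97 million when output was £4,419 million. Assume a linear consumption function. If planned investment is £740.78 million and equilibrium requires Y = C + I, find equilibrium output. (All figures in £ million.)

Y = 2694

MPC = (3039.97 − 2150.41)/(4419 − 3007) = 889.56/1412 = 0.63
a = 2150.41 − 0.63(3007) = 256
Equilibrium: Y = 256 + 0.63Y + 740.78
0.37Y = 996.78, so Y = 996.78/0.37 = 2694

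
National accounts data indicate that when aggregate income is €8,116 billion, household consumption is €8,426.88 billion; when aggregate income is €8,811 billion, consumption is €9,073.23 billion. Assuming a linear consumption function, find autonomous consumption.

a = 879

MPC = ΔC/ΔY = (9073.23 − 8426.88)/(8811 − 8116) = 646.35/695 = 0.93
a = C − MPC·Y = 8426.88 − 0.93(8116) = 8426.88 − 7547.88 = 879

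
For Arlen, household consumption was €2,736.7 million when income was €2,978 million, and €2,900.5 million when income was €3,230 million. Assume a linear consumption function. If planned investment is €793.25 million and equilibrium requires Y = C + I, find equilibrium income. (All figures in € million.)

MPC = (2900.5 − 2736.7)/(3230 − 2978) = 163.8/252 = 0.65
a = 2736.7 − 0.65(2978) = 801
Equilibrium: Y = 801 + 0.65Y + 793.25
0.35Y = 1594.25, so Y = 1594.25/0.35 = 4555

Y = 4555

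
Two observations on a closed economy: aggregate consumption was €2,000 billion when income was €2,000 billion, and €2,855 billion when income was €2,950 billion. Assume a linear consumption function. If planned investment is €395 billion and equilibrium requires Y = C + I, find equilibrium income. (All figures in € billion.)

Y = 5950

MPC = (2855 − 2000)/(2950 − 2000) = 855/950 = 0.9
a = 2000 − 0.9(2000) = 200
Equilibrium: Y = 200 + 0.9Y + 395
0.1Y = 595, so Y = 595/0.1 = 5950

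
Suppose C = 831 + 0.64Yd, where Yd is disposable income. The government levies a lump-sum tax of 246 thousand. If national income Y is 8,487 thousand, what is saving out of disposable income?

Yd = Y − T = 8487 − 246 = 8241
C = 831 + 0.64(8241) = 831 + 5274.24 = 6105.24
S = Yd − C = 8241 − 6105.24 = 2135.76

S = 2135.76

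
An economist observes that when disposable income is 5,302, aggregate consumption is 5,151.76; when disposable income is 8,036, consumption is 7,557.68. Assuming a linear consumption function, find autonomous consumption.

a = 486

MPC = ΔC/ΔY = (7557.68 − 5151.76)/(8036 − 5302) = 2405.92/2734 = 0.88
a = C − MPC·Y = 5151.76 − 0.88(5302) = 5151.76 − 4665.76 = 486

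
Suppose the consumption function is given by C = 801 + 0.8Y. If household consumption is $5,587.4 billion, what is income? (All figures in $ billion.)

801 + 0.8Y = 5587.4
0.8Y = 4786.4, so Y = 4786.4/0.8 = 5983

Y = 5983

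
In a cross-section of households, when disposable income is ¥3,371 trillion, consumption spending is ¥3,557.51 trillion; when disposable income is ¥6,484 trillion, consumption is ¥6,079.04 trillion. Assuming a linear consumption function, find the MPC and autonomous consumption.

MPC = ΔC/ΔY = (6079.04 − 3557.51)/(6484 − 3371) = 2521.53/3113 = 0.81
a = C − MPC·Y = 3557.51 − 0.81(3371) = 3557.51 − 2730.51 = 827

MPC = 0.81; a = 827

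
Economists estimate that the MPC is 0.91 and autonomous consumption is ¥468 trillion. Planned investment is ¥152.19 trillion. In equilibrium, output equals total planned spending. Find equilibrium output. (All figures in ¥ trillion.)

Y = C + I = 468 + 0.91Y + 152.19
Y − 0.91Y = 620.19
0.09Y = 620.19, so Y = 620.19/0.09 = 6891

Y = 6891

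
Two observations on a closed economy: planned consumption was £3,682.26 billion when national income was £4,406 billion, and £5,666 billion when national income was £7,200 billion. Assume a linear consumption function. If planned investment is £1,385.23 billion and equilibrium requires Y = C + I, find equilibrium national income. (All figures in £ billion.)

MPC = (5666 − 3682.26)/(7200 − 4406) = 1983.74/2794 = 0.71
a = 3682.26 − 0.71(4406) = 554
Equilibrium: Y = 554 + 0.71Y + 1385.23
0.29Y = 1939.23, so Y = 1939.23/0.29 = 6687

Y = 6687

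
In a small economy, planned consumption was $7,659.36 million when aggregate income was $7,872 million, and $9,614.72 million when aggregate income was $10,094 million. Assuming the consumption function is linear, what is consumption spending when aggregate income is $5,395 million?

C = 5479.6

MPC = (9614.72 − 7659.36)/(10094 − 7872) = 1955.36/2222 = 0.88
a = 7659.36 − 0.88(7872) = 7659.36 − 6927.36 = 732
C = 732 + 0.88(5395) = 732 + 4747.6 = 5479.6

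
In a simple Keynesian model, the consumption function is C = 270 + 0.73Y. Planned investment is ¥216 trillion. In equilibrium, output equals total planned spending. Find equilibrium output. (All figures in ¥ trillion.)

Y = C + I = 270 + 0.73Y + 216
Y − 0.73Y = 486
0.27Y = 486, so Y = 486/0.27 = 1800

Y = 1800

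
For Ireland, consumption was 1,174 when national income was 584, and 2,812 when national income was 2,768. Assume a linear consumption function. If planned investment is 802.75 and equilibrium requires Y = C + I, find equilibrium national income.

MPC = (2812 − 1174)/(2768 − 584) = 1638/2184 = 0.75
a = 1174 − 0.75(584) = 736
Equilibrium: Y = 736 + 0.75Y + 802.75
0.25Y = 1538.75, so Y = 1538.75/0.25 = 6155

Y = 6155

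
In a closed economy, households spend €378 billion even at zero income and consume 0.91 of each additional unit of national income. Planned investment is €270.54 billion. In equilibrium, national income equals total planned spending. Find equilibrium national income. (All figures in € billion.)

Y = C + I = 378 + 0.91Y + 270.54
Y − 0.91Y = 648.54
0.09Y = 648.54, so Y = 648.54/0.09 = 7206

Y = 7206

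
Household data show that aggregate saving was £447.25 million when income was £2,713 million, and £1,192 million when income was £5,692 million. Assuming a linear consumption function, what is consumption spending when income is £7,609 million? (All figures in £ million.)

MPS = ΔS/ΔY = (1192 − 447.25)/(5692 − 2713) = 744.75/2979 = 0.25
MPC = 1 − MPS = 0.75
Autonomous saving = 447.25 − 0.25(2713) = -231, so a = 231
C = 231 + 0.75(7609) = 231 + 5706.75 = 5937.75

C = 5937.75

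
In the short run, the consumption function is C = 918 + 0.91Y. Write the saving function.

S = Y − C = Y − (918 + 0.91Y) = -918 + (1 − 0.91)Y

S = -918 + 0.09Y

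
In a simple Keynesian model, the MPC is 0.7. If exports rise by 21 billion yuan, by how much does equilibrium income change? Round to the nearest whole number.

ΔY ≈ 70

The multiplier is 1/(1 − MPC) = 1/0.3.
ΔY = 21/0.3 = 70.00 ≈ 70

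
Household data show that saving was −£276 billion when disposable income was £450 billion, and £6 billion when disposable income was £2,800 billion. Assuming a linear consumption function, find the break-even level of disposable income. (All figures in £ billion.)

MPS = ΔS/ΔY = (6 − (-276))/(2800 − 450) = 282/2350 = 0.12
MPC = 1 − MPS = 0.88
From S(450) = -276: −a + 0.12(450) = -276, so a = 54 − (-276) = 330
Break-even (S = 0): Y = a/MPS = 330/0.12 = 2750

Y = 2750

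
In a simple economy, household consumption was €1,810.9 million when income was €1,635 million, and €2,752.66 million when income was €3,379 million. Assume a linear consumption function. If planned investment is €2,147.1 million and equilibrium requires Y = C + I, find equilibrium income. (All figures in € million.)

Y = 6685

MPC = (2752.66 − 1810.9)/(3379 − 1635) = 941.76/1744 = 0.54
a = 1810.9 − 0.54(1635) = 928
Equilibrium: Y = 928 + 0.54Y + 2147.1
0.46Y = 3075.1, so Y = 3075.1/0.46 = 6685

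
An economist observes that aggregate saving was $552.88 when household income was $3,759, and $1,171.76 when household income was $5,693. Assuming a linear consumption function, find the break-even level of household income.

MPS = ΔS/ΔY = (1171.76 − 552.88)/(5693 − 3759) = 618.88/1934 = 0.32
MPC = 1 − MPS = 0.68
From S(3759) = 552.88: −a + 0.32(3759) = 552.88, so a = 1202.88 − 552.88 = 650
Break-even (S = 0): Y = a/MPS = 650/0.32 = 2031.25

Y = 2031.25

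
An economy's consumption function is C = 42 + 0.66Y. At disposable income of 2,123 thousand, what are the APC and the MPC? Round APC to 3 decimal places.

MPC = 0.66 (the slope of the consumption function)
C = 42 + 0.66(2123) = 1443.18, so APC = 1443.18/2123 = 0.680

APC = 0.680; MPC = 0.66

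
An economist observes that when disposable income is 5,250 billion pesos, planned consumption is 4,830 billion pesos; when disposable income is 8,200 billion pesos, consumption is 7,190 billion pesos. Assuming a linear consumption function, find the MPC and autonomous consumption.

MPC = 0.8; a = 630

MPC = ΔC/ΔY = (7190 − 4830)/(8200 − 5250) = 2360/2950 = 0.8
a = C − MPC·Y = 4830 − 0.8(5250) = 4830 − 4200 = 630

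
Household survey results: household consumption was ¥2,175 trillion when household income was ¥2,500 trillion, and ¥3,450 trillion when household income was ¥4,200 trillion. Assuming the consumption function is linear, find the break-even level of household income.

MPC = (3450 − 2175)/(4200 − 2500) = 1275/1700 = 0.75
a = 2175 − 0.75(2500) = 2175 − 1875 = 300
Break-even: Y = a/(1−MPC) = 300/0.25 = 1200

Y = 1200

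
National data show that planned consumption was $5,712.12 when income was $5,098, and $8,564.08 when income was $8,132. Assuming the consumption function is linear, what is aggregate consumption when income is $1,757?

MPC = (8564.08 − 5712.12)/(8132 − 5098) = 2851.96/3034 = 0.94
a = 5712.12 − 0.94(5098) = 5712.12 − 4792.12 = 920
C = 920 + 0.94(1757) = 920 + 1651.58 = 2571.58

C = 2571.58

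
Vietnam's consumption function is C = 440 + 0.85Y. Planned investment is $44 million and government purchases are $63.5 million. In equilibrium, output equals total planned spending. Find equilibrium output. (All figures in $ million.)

Y = 3650

Y = C + I + G = 440 + 0.85Y + 44 + 63.5
Y − 0.85Y = 547.5
0.15Y = 547.5, so Y = 547.5/0.15 = 3650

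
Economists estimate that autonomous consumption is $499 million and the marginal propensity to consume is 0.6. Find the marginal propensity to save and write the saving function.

MPS = 1 − MPC = 1 − 0.6 = 0.4
S = Y − C = -499 + 0.4Y

MPS = 0.4; S = -499 + 0.4Y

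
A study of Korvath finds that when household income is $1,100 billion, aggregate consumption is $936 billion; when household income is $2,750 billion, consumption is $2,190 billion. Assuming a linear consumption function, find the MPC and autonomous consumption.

MPC = ΔC/ΔY = (2190 − 936)/(2750 − 1100) = 1254/1650 = 0.76
a = C − MPC·Y = 936 − 0.76(1100) = 936 − 836 = 100

MPC = 0.76; a = 100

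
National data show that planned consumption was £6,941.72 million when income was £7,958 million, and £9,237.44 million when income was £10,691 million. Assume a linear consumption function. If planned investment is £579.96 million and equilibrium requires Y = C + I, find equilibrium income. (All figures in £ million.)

Y = 5231

MPC = (9237.44 − 6941.72)/(10691 − 7958) = 2295.72/2733 = 0.84
a = 6941.72 − 0.84(7958) = 257
Equilibrium: Y = 257 + 0.84Y + 579.96
0.16Y = 836.96, so Y = 836.96/0.16 = 5231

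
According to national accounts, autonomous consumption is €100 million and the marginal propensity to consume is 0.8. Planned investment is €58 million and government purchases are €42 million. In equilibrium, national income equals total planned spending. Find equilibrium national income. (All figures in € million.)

Y = 1000

Y = C + I + G = 100 + 0.8Y + 58 + 42
Y − 0.8Y = 200
0.2Y = 200, so Y = 200/0.2 = 1000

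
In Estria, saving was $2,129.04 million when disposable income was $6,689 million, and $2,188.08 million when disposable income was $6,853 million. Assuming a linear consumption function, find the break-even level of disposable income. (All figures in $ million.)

Y = 775

MPS = ΔS/ΔY = (2188.08 − 2129.04)/(6853 − 6689) = 59.04/164 = 0.36
MPC = 1 − MPS = 0.64
From S(6689) = 2129.04: −a + 0.36(6689) = 2129.04, so a = 2408.04 − 2129.04 = 279
Break-even (S = 0): Y = a/MPS = 279/0.36 = 775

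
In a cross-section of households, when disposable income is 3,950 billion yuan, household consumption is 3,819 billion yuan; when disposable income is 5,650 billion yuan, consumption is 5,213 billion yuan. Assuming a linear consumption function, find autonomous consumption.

MPC = ΔC/ΔY = (5213 − 3819)/(5650 − 3950) = 1394/1700 = 0.82
a = C − MPC·Y = 3819 − 0.82(3950) = 3819 − 3239 = 580

a = 580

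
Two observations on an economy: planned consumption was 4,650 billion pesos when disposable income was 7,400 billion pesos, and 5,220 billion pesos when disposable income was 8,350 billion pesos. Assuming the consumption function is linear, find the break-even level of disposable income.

MPC = (5220 − 4650)/(8350 − 7400) = 570/950 = 0.6
a = 4650 − 0.6(7400) = 4650 − 4440 = 210
Break-even: Y = a/(1−MPC) = 210/0.4 = 525

Y = 525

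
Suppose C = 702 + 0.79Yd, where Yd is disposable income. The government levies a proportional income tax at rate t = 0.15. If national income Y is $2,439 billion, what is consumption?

Yd = (1 − 0.15)(2439) = 0.85(2439) = 2073.15
C = 702 + 0.79(2073.15) = 702 + 1637.7885 = 2339.7885

C = 2339.7885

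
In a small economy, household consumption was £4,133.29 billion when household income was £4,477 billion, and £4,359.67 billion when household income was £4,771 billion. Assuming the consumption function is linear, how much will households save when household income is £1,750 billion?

S = -283.5

MPC = (4359.67 − 4133.29)/(4771 − 4477) = 226.38/294 = 0.77
a = 4133.29 − 0.77(4477) = 4133.29 − 3447.29 = 686
C = 686 + 0.77(1750) = 2033.5
S = 1750 − 2033.5 = -283.5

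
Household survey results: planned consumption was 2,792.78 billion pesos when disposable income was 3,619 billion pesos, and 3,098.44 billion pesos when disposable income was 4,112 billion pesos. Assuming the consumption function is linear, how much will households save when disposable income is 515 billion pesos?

S = -353.3

MPC = (3098.44 − 2792.78)/(4112 − 3619) = 305.66/493 = 0.62
a = 2792.78 − 0.62(3619) = 2792.78 − 2243.78 = 549
C = 549 + 0.62(515) = 868.3
S = 515 − 868.3 = -353.3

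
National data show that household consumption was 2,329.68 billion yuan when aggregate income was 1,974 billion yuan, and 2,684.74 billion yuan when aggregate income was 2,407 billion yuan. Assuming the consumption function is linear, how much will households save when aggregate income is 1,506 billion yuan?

S = -439.92

MPC = (2684.74 − 2329.68)/(2407 − 1974) = 355.06/433 = 0.82
a = 2329.68 − 0.82(1974) = 2329.68 − 1618.68 = 711
C = 711 + 0.82(1506) = 1945.92
S = 1506 − 1945.92 = -439.92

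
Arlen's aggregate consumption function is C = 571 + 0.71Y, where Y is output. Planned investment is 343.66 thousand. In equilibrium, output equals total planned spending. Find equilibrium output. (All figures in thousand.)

Y = 3154

Y = C + I = 571 + 0.71Y + 343.66
Y − 0.71Y = 914.66
0.29Y = 914.66, so Y = 914.66/0.29 = 3154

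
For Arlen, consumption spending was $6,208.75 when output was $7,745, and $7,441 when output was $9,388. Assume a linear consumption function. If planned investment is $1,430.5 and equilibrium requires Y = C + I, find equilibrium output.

MPC = (7441 − 6208.75)/(9388 − 7745) = 1232.25/1643 = 0.75
a = 6208.75 − 0.75(7745) = 400
Equilibrium: Y = 400 + 0.75Y + 1430.5
0.25Y = 1830.5, so Y = 1830.5/0.25 = 7322

Y = 7322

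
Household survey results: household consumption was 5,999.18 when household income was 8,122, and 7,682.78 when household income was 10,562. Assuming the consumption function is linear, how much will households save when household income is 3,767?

S = 772.77

MPC = (7682.78 − 5999.18)/(10562 − 8122) = 1683.6/2440 = 0.69
a = 5999.18 − 0.69(8122) = 5999.18 − 5604.18 = 395
C = 395 + 0.69(3767) = 2994.23
S = 3767 − 2994.23 = 772.77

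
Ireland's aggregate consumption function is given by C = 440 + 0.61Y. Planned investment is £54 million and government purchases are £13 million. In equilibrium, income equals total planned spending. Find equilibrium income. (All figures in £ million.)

Y = 1300

Y = C + I + G = 440 + 0.61Y + 54 + 13
Y − 0.61Y = 507
0.39Y = 507, so Y = 507/0.39 = 1300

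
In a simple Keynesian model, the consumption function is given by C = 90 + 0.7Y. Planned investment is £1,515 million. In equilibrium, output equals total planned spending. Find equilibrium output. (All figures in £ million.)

Y = C + I = 90 + 0.7Y + 1515
Y − 0.7Y = 1605
0.3Y = 1605, so Y = 1605/0.3 = 5350

Y = 5350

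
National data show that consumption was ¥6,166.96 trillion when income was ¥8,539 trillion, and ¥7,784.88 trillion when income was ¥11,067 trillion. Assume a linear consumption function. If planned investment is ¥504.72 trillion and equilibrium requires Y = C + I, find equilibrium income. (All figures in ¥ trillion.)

Y = 3352

MPC = (7784.88 − 6166.96)/(11067 − 8539) = 1617.92/2528 = 0.64
a = 6166.96 − 0.64(8539) = 702
Equilibrium: Y = 702 + 0.64Y + 504.72
0.36Y = 1206.72, so Y = 1206.72/0.36 = 3352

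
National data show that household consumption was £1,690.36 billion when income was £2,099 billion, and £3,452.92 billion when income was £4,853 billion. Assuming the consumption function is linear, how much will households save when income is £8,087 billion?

S = 2564.32

MPC = (3452.92 − 1690.36)/(4853 − 2099) = 1762.56/2754 = 0.64
a = 1690.36 − 0.64(2099) = 1690.36 − 1343.36 = 347
C = 347 + 0.64(8087) = 5522.68
S = 8087 − 5522.68 = 2564.32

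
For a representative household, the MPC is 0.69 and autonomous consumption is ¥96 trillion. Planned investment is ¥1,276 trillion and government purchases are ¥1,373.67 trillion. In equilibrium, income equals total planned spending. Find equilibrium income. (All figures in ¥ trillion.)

Y = C + I + G = 96 + 0.69Y + 1276 + 1373.67
Y − 0.69Y = 2745.67
0.31Y = 2745.67, so Y = 2745.67/0.31 = 8857

Y = 8857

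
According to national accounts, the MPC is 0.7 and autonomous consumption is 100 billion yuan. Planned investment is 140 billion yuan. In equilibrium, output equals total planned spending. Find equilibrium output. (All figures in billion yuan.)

Y = 800

Y = C + I = 100 + 0.7Y + 140
Y − 0.7Y = 240
0.3Y = 240, so Y = 240/0.3 = 800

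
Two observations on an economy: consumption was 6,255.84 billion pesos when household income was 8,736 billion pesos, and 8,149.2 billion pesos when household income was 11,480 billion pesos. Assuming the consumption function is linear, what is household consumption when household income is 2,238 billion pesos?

MPC = (8149.2 − 6255.84)/(11480 − 8736) = 1893.36/2744 = 0.69
a = 6255.84 − 0.69(8736) = 6255.84 − 6027.84 = 228
C = 228 + 0.69(2238) = 228 + 1544.22 = 1772.22

C = 1772.22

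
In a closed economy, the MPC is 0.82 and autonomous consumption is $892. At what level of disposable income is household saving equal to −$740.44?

Y = 842

S = Y − C = -892 + 0.18Y
-892 + 0.18Y = -740.44, so 0.18Y = 151.56 and Y = 842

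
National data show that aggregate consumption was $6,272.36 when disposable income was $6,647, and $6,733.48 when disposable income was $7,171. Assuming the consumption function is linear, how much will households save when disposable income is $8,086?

S = 547.32

MPC = (6733.48 − 6272.36)/(7171 − 6647) = 461.12/524 = 0.88
a = 6272.36 − 0.88(6647) = 6272.36 − 5849.36 = 423
C = 423 + 0.88(8086) = 7538.68
S = 8086 − 7538.68 = 547.32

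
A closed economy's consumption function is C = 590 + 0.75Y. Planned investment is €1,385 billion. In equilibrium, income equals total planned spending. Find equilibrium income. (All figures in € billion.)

Y = 7900

Y = C + I = 590 + 0.75Y + 1385
Y − 0.75Y = 1975
0.25Y = 1975, so Y = 1975/0.25 = 7900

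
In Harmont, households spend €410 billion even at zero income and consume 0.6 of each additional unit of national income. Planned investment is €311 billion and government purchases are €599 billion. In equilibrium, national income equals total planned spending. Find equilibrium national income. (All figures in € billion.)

Y = C + I + G = 410 + 0.6Y + 311 + 599
Y − 0.6Y = 1320
0.4Y = 1320, so Y = 1320/0.4 = 3300

Y = 3300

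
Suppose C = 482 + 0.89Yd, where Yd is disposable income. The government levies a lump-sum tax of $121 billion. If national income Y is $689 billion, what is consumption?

C = 987.52

Yd = Y − T = 689 − 121 = 568
C = 482 + 0.89(568) = 482 + 505.52 = 987.52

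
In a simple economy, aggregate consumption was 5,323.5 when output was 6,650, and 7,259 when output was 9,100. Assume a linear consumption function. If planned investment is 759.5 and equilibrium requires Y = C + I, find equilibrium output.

MPC = (7259 − 5323.5)/(9100 − 6650) = 1935.5/2450 = 0.79
a = 5323.5 − 0.79(6650) = 70
Equilibrium: Y = 70 + 0.79Y + 759.5
0.21Y = 829.5, so Y = 829.5/0.21 = 3950

Y = 3950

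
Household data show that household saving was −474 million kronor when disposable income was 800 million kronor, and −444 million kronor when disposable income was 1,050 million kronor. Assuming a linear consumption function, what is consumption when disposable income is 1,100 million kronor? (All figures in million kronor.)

C = 1538

MPS = ΔS/ΔY = (-444 − (-474))/(1050 − 800) = 30/250 = 0.12
MPC = 1 − MPS = 0.88
Autonomous saving = -474 − 0.12(800) = -570, so a = 570
C = 570 + 0.88(1100) = 570 + 968 = 1538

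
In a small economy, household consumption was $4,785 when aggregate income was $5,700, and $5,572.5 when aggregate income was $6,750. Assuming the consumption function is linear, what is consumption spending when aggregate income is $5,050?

MPC = (5572.5 − 4785)/(6750 − 5700) = 787.5/1050 = 0.75
a = 4785 − 0.75(5700) = 4785 − 4275 = 510
C = 510 + 0.75(5050) = 510 + 3787.5 = 4297.5

C = 4297.5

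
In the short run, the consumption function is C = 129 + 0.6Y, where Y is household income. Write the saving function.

S = Y − C = Y − (129 + 0.6Y) = -129 + (1 − 0.6)Y

S = -129 + 0.4Y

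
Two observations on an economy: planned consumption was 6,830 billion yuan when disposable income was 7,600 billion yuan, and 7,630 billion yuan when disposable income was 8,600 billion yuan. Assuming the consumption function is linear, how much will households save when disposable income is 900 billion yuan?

MPC = (7630 − 6830)/(8600 − 7600) = 800/1000 = 0.8
a = 6830 − 0.8(7600) = 6830 − 6080 = 750
C = 750 + 0.8(900) = 1470
S = 900 − 1470 = -570

S = -570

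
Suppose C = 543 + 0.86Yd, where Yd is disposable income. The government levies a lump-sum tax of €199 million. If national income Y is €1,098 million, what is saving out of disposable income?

S = -417.14

Yd = Y − T = 1098 − 199 = 899
C = 543 + 0.86(899) = 543 + 773.14 = 1316.14
S = Yd − C = 899 − 1316.14 = -417.14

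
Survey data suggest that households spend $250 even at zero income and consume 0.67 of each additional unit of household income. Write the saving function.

S = -250 + 0.33Y

S = Y − C = Y − (250 + 0.67Y) = -250 + (1 − 0.67)Y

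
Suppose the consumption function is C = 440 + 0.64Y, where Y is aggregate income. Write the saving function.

S = -440 + 0.36Y

S = Y − C = Y − (440 + 0.64Y) = -440 + (1 − 0.64)Y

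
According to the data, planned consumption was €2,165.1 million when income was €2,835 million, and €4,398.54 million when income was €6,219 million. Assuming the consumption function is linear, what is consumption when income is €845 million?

MPC = (4398.54 − 2165.1)/(6219 − 2835) = 2233.44/3384 = 0.66
a = 2165.1 − 0.66(2835) = 2165.1 − 1871.1 = 294
C = 294 + 0.66(845) = 294 + 557.7 = 851.7

C = 851.7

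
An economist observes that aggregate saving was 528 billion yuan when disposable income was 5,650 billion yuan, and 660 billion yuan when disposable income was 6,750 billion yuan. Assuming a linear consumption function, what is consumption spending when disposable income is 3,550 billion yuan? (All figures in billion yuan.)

MPS = ΔS/ΔY = (660 − 528)/(6750 − 5650) = 132/1100 = 0.12
MPC = 1 − MPS = 0.88
Autonomous saving = 528 − 0.12(5650) = -150, so a = 150
C = 150 + 0.88(3550) = 150 + 3124 = 3274

C = 3274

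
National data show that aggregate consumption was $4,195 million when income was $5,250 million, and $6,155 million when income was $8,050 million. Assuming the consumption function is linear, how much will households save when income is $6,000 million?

MPC = (6155 − 4195)/(8050 − 5250) = 1960/2800 = 0.7
a = 4195 − 0.7(5250) = 4195 − 3675 = 520
C = 520 + 0.7(6000) = 4720
S = 6000 − 4720 = 1280

S = 1280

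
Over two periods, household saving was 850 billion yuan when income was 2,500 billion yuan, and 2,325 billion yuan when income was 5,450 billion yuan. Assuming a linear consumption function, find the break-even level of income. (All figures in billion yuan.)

MPS = ΔS/ΔY = (2325 − 850)/(5450 − 2500) = 1475/2950 = 0.5
MPC = 1 − MPS = 0.5
From S(2500) = 850: −a + 0.5(2500) = 850, so a = 1250 − 850 = 400
Break-even (S = 0): Y = a/MPS = 400/0.5 = 800

Y = 800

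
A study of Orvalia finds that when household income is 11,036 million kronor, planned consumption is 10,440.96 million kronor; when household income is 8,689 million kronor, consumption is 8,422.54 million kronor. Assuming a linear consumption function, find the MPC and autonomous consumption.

MPC = 0.86; a = 950

MPC = ΔC/ΔY = (10440.96 − 8422.54)/(11036 − 8689) = 2018.42/2347 = 0.86
a = C − MPC·Y = 8422.54 − 0.86(8689) = 8422.54 − 7472.54 = 950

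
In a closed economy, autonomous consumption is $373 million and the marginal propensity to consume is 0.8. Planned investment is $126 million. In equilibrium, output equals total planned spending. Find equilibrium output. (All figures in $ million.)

Y = C + I = 373 + 0.8Y + 126
Y − 0.8Y = 499
0.2Y = 499, so Y = 499/0.2 = 2495

Y = 2495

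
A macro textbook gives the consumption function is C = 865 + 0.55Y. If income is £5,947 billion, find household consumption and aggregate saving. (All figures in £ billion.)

C = 4135.85; S = 1811.15

C = 865 + 0.55(5947) = 865 + 3270.85 = 4135.85
S = Y − C = 5947 − 4135.85 = 1811.15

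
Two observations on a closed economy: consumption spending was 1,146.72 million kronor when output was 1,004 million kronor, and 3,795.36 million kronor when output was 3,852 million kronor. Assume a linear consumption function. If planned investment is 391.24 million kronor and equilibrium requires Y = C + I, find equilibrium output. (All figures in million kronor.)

Y = 8632

MPC = (3795.36 − 1146.72)/(3852 − 1004) = 2648.64/2848 = 0.93
a = 1146.72 − 0.93(1004) = 213
Equilibrium: Y = 213 + 0.93Y + 391.24
0.07Y = 604.24, so Y = 604.24/0.07 = 8632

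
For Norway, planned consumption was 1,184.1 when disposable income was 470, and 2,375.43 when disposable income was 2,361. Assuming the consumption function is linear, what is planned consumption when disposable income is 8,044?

MPC = (2375.43 − 1184.1)/(2361 − 470) = 1191.33/1891 = 0.63
a = 1184.1 − 0.63(470) = 1184.1 − 296.1 = 888
C = 888 + 0.63(8044) = 888 + 5067.72 = 5955.72

C = 5955.72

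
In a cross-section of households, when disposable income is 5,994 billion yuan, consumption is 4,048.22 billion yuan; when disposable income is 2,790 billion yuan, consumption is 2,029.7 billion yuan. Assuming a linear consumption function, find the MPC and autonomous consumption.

MPC = 0.63; a = 272

MPC = ΔC/ΔY = (4048.22 − 2029.7)/(5994 − 2790) = 2018.52/3204 = 0.63
a = C − MPC·Y = 2029.7 − 0.63(2790) = 2029.7 − 1757.7 = 272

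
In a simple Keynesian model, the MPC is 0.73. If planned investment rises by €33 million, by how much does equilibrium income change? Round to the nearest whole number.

The multiplier is 1/(1 − MPC) = 1/0.27.
ΔY = 33/0.27 = 122.22 ≈ 122

ΔY ≈ 122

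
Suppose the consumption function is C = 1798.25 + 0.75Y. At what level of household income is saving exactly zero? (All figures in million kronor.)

At break-even, C = Y: 1798.25 + 0.75Y = Y
0.25Y = 1798.25, so Y = 1798.25/0.25 = 7193

Y = 7193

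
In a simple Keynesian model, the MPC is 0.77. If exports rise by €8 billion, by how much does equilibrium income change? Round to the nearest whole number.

The multiplier is 1/(1 − MPC) = 1/0.23.
ΔY = 8/0.23 = 34.78 ≈ 35

ΔY ≈ 35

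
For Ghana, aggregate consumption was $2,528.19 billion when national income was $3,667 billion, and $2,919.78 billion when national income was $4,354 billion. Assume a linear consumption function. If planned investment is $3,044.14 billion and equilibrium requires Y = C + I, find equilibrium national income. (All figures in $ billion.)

Y = 8098

MPC = (2919.78 − 2528.19)/(4354 − 3667) = 391.59/687 = 0.57
a = 2528.19 − 0.57(3667) = 438
Equilibrium: Y = 438 + 0.57Y + 3044.14
0.43Y = 3482.14, so Y = 3482.14/0.43 = 8098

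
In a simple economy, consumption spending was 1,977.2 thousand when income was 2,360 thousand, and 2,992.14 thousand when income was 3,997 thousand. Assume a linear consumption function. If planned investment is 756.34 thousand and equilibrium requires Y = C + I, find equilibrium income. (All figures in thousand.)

MPC = (2992.14 − 1977.2)/(3997 − 2360) = 1014.94/1637 = 0.62
a = 1977.2 − 0.62(2360) = 514
Equilibrium: Y = 514 + 0.62Y + 756.34
0.38Y = 1270.34, so Y = 1270.34/0.38 = 3343

Y = 3343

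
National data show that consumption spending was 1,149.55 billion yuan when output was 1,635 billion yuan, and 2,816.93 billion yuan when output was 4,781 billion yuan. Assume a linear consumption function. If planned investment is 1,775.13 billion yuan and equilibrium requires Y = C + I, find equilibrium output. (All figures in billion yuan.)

MPC = (2816.93 − 1149.55)/(4781 − 1635) = 1667.38/3146 = 0.53
a = 1149.55 − 0.53(1635) = 283
Equilibrium: Y = 283 + 0.53Y + 1775.13
0.47Y = 2058.13, so Y = 2058.13/0.47 = 4379

Y = 4379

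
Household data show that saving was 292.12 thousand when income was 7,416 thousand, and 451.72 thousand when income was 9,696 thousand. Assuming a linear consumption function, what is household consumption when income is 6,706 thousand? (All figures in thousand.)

C = 6463.58

MPS = ΔS/ΔY = (451.72 − 292.12)/(9696 − 7416) = 159.6/2280 = 0.07
MPC = 1 − MPS = 0.93
Autonomous saving = 292.12 − 0.07(7416) = -227, so a = 227
C = 227 + 0.93(6706) = 227 + 6236.58 = 6463.58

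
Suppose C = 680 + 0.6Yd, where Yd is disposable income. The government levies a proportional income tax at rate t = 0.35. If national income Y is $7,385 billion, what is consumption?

Yd = (1 − 0.35)(7385) = 0.65(7385) = 4800.25
C = 680 + 0.6(4800.25) = 680 + 2880.15 = 3560.15

C = 3560.15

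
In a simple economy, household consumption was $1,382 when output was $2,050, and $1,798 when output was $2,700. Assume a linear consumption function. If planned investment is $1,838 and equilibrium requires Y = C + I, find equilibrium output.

Y = 5300

MPC = (1798 − 1382)/(2700 − 2050) = 416/650 = 0.64
a = 1382 − 0.64(2050) = 70
Equilibrium: Y = 70 + 0.64Y + 1838
0.36Y = 1908, so Y = 1908/0.36 = 5300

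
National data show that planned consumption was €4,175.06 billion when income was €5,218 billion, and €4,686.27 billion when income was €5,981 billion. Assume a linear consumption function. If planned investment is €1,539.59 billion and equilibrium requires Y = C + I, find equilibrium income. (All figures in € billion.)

Y = 6723

MPC = (4686.27 − 4175.06)/(5981 − 5218) = 511.21/763 = 0.67
a = 4175.06 − 0.67(5218) = 679
Equilibrium: Y = 679 + 0.67Y + 1539.59
0.33Y = 2218.59, so Y = 2218.59/0.33 = 6723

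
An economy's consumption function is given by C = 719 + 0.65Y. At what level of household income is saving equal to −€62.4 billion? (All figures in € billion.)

Y = 1876

S = Y − C = -719 + 0.35Y
-719 + 0.35Y = -62.4, so 0.35Y = 656.6 and Y = 1876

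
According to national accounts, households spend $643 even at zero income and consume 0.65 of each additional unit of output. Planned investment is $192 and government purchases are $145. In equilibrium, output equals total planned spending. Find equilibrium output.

Y = 2800

Y = C + I + G = 643 + 0.65Y + 192 + 145
Y − 0.65Y = 980
0.35Y = 980, so Y = 980/0.35 = 2800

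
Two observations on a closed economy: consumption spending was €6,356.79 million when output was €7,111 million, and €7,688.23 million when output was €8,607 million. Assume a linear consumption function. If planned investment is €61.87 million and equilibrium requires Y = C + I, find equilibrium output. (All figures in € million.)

MPC = (7688.23 − 6356.79)/(8607 − 7111) = 1331.44/1496 = 0.89
a = 6356.79 − 0.89(7111) = 28
Equilibrium: Y = 28 + 0.89Y + 61.87
0.11Y = 89.87, so Y = 89.87/0.11 = 817

Y = 817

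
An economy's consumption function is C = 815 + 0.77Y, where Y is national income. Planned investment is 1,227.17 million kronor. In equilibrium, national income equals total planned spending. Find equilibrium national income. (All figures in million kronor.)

Y = C + I = 815 + 0.77Y + 1227.17
Y − 0.77Y = 2042.17
0.23Y = 2042.17, so Y = 2042.17/0.23 = 8879

Y = 8879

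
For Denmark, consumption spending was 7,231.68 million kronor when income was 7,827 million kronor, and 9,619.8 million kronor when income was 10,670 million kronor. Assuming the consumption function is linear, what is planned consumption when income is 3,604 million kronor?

MPC = (9619.8 − 7231.68)/(10670 − 7827) = 2388.12/2843 = 0.84
a = 7231.68 − 0.84(7827) = 7231.68 − 6574.68 = 657
C = 657 + 0.84(3604) = 657 + 3027.36 = 3684.36

C = 3684.36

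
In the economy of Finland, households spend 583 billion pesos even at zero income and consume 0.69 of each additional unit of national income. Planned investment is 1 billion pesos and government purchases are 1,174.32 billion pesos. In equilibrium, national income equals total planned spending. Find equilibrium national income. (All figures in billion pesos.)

Y = C + I + G = 583 + 0.69Y + 1 + 1174.32
Y − 0.69Y = 1758.32
0.31Y = 1758.32, so Y = 1758.32/0.31 = 5672

Y = 5672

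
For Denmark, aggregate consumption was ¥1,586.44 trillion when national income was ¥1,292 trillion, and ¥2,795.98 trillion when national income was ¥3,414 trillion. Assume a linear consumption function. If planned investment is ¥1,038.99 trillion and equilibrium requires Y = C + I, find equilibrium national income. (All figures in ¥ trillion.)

MPC = (2795.98 − 1586.44)/(3414 − 1292) = 1209.54/2122 = 0.57
a = 1586.44 − 0.57(1292) = 850
Equilibrium: Y = 850 + 0.57Y + 1038.99
0.43Y = 1888.99, so Y = 1888.99/0.43 = 4393

Y = 4393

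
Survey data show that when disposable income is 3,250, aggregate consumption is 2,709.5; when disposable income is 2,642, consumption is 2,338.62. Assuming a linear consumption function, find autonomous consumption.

a = 727

MPC = ΔC/ΔY = (2709.5 − 2338.62)/(3250 − 2642) = 370.88/608 = 0.61
a = C − MPC·Y = 2338.62 − 0.61(2642) = 2338.62 − 1611.62 = 727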